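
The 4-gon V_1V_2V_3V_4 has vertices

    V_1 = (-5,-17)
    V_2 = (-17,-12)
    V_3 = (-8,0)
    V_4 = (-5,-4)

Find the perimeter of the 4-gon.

|V_1V_2| = √((-12)² + (5)²) = √169 = 13
|V_2V_3| = √((9)² + (12)²) = √225 = 15
|V_3V_4| = √((3)² + (-4)²) = √25 = 5
|V_4V_1| = √((0)² + (-13)²) = √169 = 13
Perimeter = 13 + 15 + 5 + 13 = 46.

46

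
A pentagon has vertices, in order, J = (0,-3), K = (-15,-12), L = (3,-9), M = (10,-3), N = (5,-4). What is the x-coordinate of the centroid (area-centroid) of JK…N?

Apply the shoelace formula. First the cross-terms c_i = x_i·y_{i+1} − x_{i+1}·y_i:
  -45, 171, 81, -25, -15  ⇒  2A = 167, A = 83.5.
Then Σ (x_i + x_{i+1})·c_i = -774, so x̄ = -774 / (6·83.5) = -258/167.

-258/167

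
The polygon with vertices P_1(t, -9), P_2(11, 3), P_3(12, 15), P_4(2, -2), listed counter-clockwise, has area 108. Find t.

12

Write out the shoelace sum; only the two edges meeting at P_1 involve t:
2·Area = [(2·(-9) − t·(-2)) + (t·3 − 11·(-9))] + 75
       = 5·t + 156 = 216
⇒ t = 12.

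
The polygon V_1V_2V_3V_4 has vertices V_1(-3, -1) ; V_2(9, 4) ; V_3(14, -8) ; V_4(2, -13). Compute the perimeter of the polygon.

52

|V_1V_2| = √((12)² + (5)²) = √169 = 13
|V_2V_3| = √((5)² + (-12)²) = √169 = 13
|V_3V_4| = √((-12)² + (-5)²) = √169 = 13
|V_4V_1| = √((-5)² + (12)²) = √169 = 13
Perimeter = 13 + 13 + 13 + 13 = 52.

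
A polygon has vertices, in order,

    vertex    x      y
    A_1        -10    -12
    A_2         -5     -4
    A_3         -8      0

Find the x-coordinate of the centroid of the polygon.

Apply the shoelace (surveyor's) formula. First the cross-terms c_i = x_i·y_{i+1} − x_{i+1}·y_i:
  -20, -32, 96  ⇒  2A = 44, A = 22.
Then Σ (x_i + x_{i+1})·c_i = -1012, so x̄ = -1012 / (6·22) = -23/3.

-23/3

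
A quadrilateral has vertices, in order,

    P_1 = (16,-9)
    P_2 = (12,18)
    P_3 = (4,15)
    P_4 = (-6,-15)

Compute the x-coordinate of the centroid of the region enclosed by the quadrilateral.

436/69

Apply the shoelace (surveyor's) formula. First the cross-terms c_i = x_i·y_{i+1} − x_{i+1}·y_i:
  396, 108, 30, 294  ⇒  2A = 828, A = 414.
Then Σ (x_i + x_{i+1})·c_i = 15696, so x̄ = 15696 / (6·414) = 436/69.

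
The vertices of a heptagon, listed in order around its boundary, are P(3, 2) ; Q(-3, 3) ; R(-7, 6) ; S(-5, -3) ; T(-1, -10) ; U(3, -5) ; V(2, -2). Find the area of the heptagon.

82.5

Apply the shoelace (surveyor's) formula: 2A = Σ (x_i·y_{i+1} − x_{i+1}·y_i), indices taken mod 7.
Σ = (15) + (3) + (51) + (47) + (35) + (4) + (10) = 165
Area = |Σ|/2 = 82.5.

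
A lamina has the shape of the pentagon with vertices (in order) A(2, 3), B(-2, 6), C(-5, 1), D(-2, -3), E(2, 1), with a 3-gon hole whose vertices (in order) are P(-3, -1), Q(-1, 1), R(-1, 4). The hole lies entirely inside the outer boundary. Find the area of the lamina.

Outer boundary:
Σ = (18) + (28) + (17) + (4) + (4) = 71
Area = |Σ|/2 = 35.5.
Hole:
Apply Gauss's area formula: 2A = Σ (x_i·y_{i+1} − x_{i+1}·y_i), indices taken mod 3.
Σ = (-4) + (-3) + (13) = 6
Area = |Σ|/2 = 3.
Net area = 35.5 − 3 = 32.5.

32.5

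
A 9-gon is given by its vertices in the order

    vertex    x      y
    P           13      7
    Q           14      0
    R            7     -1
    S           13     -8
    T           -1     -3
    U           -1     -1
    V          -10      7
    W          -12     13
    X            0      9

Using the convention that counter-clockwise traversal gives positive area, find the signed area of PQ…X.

-246

Cross-terms: -98, -14, -43, -47, -2, -17, -46, -108, -117  ⇒  Σ = -492
Signed area = Σ/2 = -246 (negative ⇒ clockwise traversal).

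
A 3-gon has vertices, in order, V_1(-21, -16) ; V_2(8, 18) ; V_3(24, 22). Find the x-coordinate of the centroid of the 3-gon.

11/3

Apply the shoelace formula. First the cross-terms c_i = x_i·y_{i+1} − x_{i+1}·y_i:
  -250, -256, 78  ⇒  2A = -428, A = -214.
Then Σ (x_i + x_{i+1})·c_i = -4708, so x̄ = -4708 / (6·(-214)) = 11/3.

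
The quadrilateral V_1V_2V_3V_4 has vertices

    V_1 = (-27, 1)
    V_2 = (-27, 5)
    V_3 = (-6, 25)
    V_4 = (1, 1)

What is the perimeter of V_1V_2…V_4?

86

|V_1V_2| = √((0)² + (4)²) = √16 = 4
|V_2V_3| = √((21)² + (20)²) = √841 = 29
|V_3V_4| = √((7)² + (-24)²) = √625 = 25
|V_4V_1| = √((-28)² + (0)²) = √784 = 28
Perimeter = 4 + 29 + 25 + 28 = 86.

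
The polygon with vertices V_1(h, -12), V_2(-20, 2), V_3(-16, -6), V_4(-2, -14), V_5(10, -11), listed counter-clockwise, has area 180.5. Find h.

15

Write out the shoelace sum; only the two edges meeting at V_1 involve h:
2·Area = [(10·(-12) − h·(-11)) + (h·2 − (-20)·(-12))] + 526
       = 13·h + 166 = 361
⇒ h = 15.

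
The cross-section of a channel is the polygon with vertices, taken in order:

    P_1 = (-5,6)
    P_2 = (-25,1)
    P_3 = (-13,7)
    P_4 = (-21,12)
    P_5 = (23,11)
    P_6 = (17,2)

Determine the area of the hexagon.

Σ = (145) + (-162) + (-9) + (-507) + (-141) + (112) = -562
Area = |Σ|/2 = 281.

281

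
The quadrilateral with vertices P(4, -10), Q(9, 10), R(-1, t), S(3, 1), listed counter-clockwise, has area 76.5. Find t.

The doubled signed area Σ (x_i y_{i+1} − x_{i+1} y_i) is linear in t.
With t=0 it equals 105; the coefficient of t is 6 (from the two edges through R).
So 6·t + 105 = 2·76.5 = 153 ⇒ t = 8.

8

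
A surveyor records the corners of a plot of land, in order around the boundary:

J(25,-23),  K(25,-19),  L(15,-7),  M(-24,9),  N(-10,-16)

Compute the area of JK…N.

640.5

Apply Gauss's area formula: 2A = Σ (x_i·y_{i+1} − x_{i+1}·y_i), indices taken mod 5.
J→K: (25)(-19) − (25)(-23) = 100
K→L: (25)(-7) − (15)(-19) = 110
L→M: (15)(9) − (-24)(-7) = -33
M→N: (-24)(-16) − (-10)(9) = 474
N→J: (-10)(-23) − (25)(-16) = 630
Σ = 1281
Area = |Σ|/2 = 640.5.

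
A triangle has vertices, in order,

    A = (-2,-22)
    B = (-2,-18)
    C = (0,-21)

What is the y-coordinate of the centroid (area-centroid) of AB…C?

-61/3

Apply the surveyor's formula. First the cross-terms c_i = x_i·y_{i+1} − x_{i+1}·y_i:
  -8, 42, -42  ⇒  2A = -8, A = -4.
Then Σ (y_i + y_{i+1})·c_i = 488, so ȳ = 488 / (6·(-4)) = -61/3.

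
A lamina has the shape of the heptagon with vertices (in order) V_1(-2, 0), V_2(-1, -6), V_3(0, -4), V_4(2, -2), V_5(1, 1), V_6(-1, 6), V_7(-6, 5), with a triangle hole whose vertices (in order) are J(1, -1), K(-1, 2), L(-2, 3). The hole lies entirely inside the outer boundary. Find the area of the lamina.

37.5

Outer boundary:
Apply the shoelace (surveyor's) formula: 2A = Σ (x_i·y_{i+1} − x_{i+1}·y_i), indices taken mod 7.
V_1→V_2: (-2)(-6) − (-1)(0) = 12
V_2→V_3: (-1)(-4) − (0)(-6) = 4
V_3→V_4: (0)(-2) − (2)(-4) = 8
V_4→V_5: (2)(1) − (1)(-2) = 4
V_5→V_6: (1)(6) − (-1)(1) = 7
V_6→V_7: (-1)(5) − (-6)(6) = 31
V_7→V_1: (-6)(0) − (-2)(5) = 10
Σ = 76
Area = |Σ|/2 = 38.
Hole:
Apply the shoelace (surveyor's) formula: 2A = Σ (x_i·y_{i+1} − x_{i+1}·y_i), indices taken mod 3.
J→K: (1)(2) − (-1)(-1) = 1
K→L: (-1)(3) − (-2)(2) = 1
L→J: (-2)(-1) − (1)(3) = -1
Σ = 1
Area = |Σ|/2 = 0.5.
Net area = 38 − 0.5 = 37.5.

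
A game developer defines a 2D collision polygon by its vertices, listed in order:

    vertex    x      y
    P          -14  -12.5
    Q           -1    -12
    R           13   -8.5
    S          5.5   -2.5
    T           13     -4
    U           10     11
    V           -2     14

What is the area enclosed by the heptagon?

455.375

Apply Gauss's area formula: 2A = Σ (x_i·y_{i+1} − x_{i+1}·y_i), indices taken mod 7.
P→Q: (-14)(-12) − (-1)(-12.5) = 155.5
Q→R: (-1)(-8.5) − (13)(-12) = 164.5
R→S: (13)(-2.5) − (5.5)(-8.5) = 14.25
S→T: (5.5)(-4) − (13)(-2.5) = 10.5
T→U: (13)(11) − (10)(-4) = 183
U→V: (10)(14) − (-2)(11) = 162
V→P: (-2)(-12.5) − (-14)(14) = 221
Σ = 910.75
Area = |Σ|/2 = 455.375.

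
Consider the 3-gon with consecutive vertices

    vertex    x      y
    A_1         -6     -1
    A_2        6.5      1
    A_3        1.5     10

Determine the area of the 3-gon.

61.25

Apply the shoelace formula: 2A = Σ (x_i·y_{i+1} − x_{i+1}·y_i), indices taken mod 3.
Σ = (0.5) + (63.5) + (58.5) = 122.5
Area = |Σ|/2 = 61.25.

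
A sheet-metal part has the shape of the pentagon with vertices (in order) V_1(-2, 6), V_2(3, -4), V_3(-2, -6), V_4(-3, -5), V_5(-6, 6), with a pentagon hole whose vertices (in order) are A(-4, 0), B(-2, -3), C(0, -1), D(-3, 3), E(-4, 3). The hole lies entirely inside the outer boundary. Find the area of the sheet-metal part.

Outer boundary:
Apply the shoelace (surveyor's) formula: 2A = Σ (x_i·y_{i+1} − x_{i+1}·y_i), indices taken mod 5.
Σ = (-10) + (-26) + (-8) + (-48) + (-24) = -116
Area = |Σ|/2 = 58.
Hole:
Apply the shoelace formula: 2A = Σ (x_i·y_{i+1} − x_{i+1}·y_i), indices taken mod 5.
Cross-terms: 12, 2, -3, 3, 12  ⇒  Σ = 26
Area = |Σ|/2 = 13.
Net area = 58 − 13 = 45.

45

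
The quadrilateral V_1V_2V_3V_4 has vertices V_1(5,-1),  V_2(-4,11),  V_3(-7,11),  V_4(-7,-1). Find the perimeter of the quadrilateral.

42

|V_1V_2| = √((-9)² + (12)²) = √225 = 15
|V_2V_3| = √((-3)² + (0)²) = √9 = 3
|V_3V_4| = √((0)² + (-12)²) = √144 = 12
|V_4V_1| = √((12)² + (0)²) = √144 = 12
Perimeter = 15 + 3 + 12 + 12 = 42.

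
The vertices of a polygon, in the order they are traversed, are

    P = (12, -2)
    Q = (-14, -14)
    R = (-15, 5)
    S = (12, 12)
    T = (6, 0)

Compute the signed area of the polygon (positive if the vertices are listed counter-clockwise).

-400

Σ = (-196) + (-280) + (-240) + (-72) + (-12) = -800
Signed area = Σ/2 = -400 (negative ⇒ clockwise traversal).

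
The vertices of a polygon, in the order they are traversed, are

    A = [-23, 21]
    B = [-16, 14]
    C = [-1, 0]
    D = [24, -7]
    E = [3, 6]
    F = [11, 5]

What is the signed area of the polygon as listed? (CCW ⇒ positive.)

A→B: (-23)(14) − (-16)(21) = 14
B→C: (-16)(0) − (-1)(14) = 14
C→D: (-1)(-7) − (24)(0) = 7
D→E: (24)(6) − (3)(-7) = 165
E→F: (3)(5) − (11)(6) = -51
F→A: (11)(21) − (-23)(5) = 346
Σ = 495
Signed area = Σ/2 = 247.5 (positive ⇒ counter-clockwise traversal).

247.5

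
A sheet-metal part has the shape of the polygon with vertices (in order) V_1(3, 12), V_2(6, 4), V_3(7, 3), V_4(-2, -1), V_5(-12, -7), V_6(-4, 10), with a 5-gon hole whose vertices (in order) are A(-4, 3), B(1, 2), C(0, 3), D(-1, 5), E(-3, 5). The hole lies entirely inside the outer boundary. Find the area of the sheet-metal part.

Outer boundary:
Apply the shoelace formula: 2A = Σ (x_i·y_{i+1} − x_{i+1}·y_i), indices taken mod 6.
Cross-terms: -60, -10, -1, 2, -148, -78  ⇒  Σ = -295
Area = |Σ|/2 = 147.5.
Hole:
Apply the shoelace (surveyor's) formula: 2A = Σ (x_i·y_{i+1} − x_{i+1}·y_i), indices taken mod 5.
Cross-terms: -11, 3, 3, 10, 11  ⇒  Σ = 16
Area = |Σ|/2 = 8.
Net area = 147.5 − 8 = 139.5.

139.5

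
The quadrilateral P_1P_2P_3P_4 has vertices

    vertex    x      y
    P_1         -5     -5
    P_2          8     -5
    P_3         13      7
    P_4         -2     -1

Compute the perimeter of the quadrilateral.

48

|P_1P_2| = √((13)² + (0)²) = √169 = 13
|P_2P_3| = √((5)² + (12)²) = √169 = 13
|P_3P_4| = √((-15)² + (-8)²) = √289 = 17
|P_4P_1| = √((-3)² + (-4)²) = √25 = 5
Perimeter = 13 + 13 + 17 + 5 = 48.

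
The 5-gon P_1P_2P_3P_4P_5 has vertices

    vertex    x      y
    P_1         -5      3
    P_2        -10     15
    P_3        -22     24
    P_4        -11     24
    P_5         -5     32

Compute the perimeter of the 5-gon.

|P_1P_2| = √((-5)² + (12)²) = √169 = 13
|P_2P_3| = √((-12)² + (9)²) = √225 = 15
|P_3P_4| = √((11)² + (0)²) = √121 = 11
|P_4P_5| = √((6)² + (8)²) = √100 = 10
|P_5P_1| = √((0)² + (-29)²) = √841 = 29
Perimeter = 13 + 15 + 11 + 10 + 29 = 78.

78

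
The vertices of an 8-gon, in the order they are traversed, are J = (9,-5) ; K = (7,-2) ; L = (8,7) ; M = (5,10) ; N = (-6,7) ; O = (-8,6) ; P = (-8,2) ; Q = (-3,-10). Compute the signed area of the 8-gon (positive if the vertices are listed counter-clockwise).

232.5

Apply the shoelace (surveyor's) formula: 2A = Σ (x_i·y_{i+1} − x_{i+1}·y_i), indices taken mod 8.
J→K: (9)(-2) − (7)(-5) = 17
K→L: (7)(7) − (8)(-2) = 65
L→M: (8)(10) − (5)(7) = 45
M→N: (5)(7) − (-6)(10) = 95
N→O: (-6)(6) − (-8)(7) = 20
O→P: (-8)(2) − (-8)(6) = 32
P→Q: (-8)(-10) − (-3)(2) = 86
Q→J: (-3)(-5) − (9)(-10) = 105
Σ = 465
Signed area = Σ/2 = 232.5 (positive ⇒ counter-clockwise traversal).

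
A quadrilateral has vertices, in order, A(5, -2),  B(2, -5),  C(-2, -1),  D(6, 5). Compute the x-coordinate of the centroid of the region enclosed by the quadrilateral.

95/37

Apply the shoelace formula. First the cross-terms c_i = x_i·y_{i+1} − x_{i+1}·y_i:
  -21, -12, -4, -37  ⇒  2A = -74, A = -37.
Then Σ (x_i + x_{i+1})·c_i = -570, so x̄ = -570 / (6·(-37)) = 95/37.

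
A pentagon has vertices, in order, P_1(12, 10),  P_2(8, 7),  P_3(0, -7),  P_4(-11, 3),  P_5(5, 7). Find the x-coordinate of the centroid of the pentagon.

-151/255

Apply Gauss's area formula. First the cross-terms c_i = x_i·y_{i+1} − x_{i+1}·y_i:
  4, -56, -77, -92, -34  ⇒  2A = -255, A = -127.5.
Then Σ (x_i + x_{i+1})·c_i = 453, so x̄ = 453 / (6·(-127.5)) = -151/255.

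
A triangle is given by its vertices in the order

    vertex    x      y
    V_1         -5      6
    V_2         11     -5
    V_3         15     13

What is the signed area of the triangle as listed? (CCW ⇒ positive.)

166

Apply the shoelace (surveyor's) formula: 2A = Σ (x_i·y_{i+1} − x_{i+1}·y_i), indices taken mod 3.
Cross-terms: -41, 218, 155  ⇒  Σ = 332
Signed area = Σ/2 = 166 (positive ⇒ counter-clockwise traversal).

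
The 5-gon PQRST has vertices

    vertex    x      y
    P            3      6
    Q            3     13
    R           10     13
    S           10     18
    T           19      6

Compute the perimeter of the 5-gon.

50

|PQ| = √((0)² + (7)²) = √49 = 7
|QR| = √((7)² + (0)²) = √49 = 7
|RS| = √((0)² + (5)²) = √25 = 5
|ST| = √((9)² + (-12)²) = √225 = 15
|TP| = √((-16)² + (0)²) = √256 = 16
Perimeter = 7 + 7 + 5 + 15 + 16 = 50.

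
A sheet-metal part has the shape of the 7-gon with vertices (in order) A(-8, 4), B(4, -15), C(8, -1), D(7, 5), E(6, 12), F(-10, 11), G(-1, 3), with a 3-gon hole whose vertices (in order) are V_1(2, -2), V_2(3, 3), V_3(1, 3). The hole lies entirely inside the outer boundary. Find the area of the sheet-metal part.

Outer boundary:
Apply Gauss's area formula: 2A = Σ (x_i·y_{i+1} − x_{i+1}·y_i), indices taken mod 7.
Cross-terms: 104, 116, 47, 54, 186, -19, 20  ⇒  Σ = 508
Area = |Σ|/2 = 254.
Hole:
V_1→V_2: (2)(3) − (3)(-2) = 12
V_2→V_3: (3)(3) − (1)(3) = 6
V_3→V_1: (1)(-2) − (2)(3) = -8
Σ = 10
Area = |Σ|/2 = 5.
Net area = 254 − 5 = 249.

249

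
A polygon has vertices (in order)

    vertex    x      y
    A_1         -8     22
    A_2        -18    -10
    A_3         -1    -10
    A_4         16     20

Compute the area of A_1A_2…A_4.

A_1→A_2: (-8)(-10) − (-18)(22) = 476
A_2→A_3: (-18)(-10) − (-1)(-10) = 170
A_3→A_4: (-1)(20) − (16)(-10) = 140
A_4→A_1: (16)(22) − (-8)(20) = 512
Σ = 1298
Area = |Σ|/2 = 649.

649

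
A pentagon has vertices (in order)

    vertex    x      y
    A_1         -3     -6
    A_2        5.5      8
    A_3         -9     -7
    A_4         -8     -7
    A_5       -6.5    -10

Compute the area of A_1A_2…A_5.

46.5

Σ = (9) + (33.5) + (7) + (34.5) + (9) = 93
Area = |Σ|/2 = 46.5.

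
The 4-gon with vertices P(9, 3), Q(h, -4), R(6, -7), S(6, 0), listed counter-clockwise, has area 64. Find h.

The doubled signed area Σ (x_i y_{i+1} − x_{i+1} y_i) is linear in h.
With h=0 it equals 48; the coefficient of h is -10 (from the two edges through Q).
So -10·h + 48 = 2·64 = 128 ⇒ h = -8.

-8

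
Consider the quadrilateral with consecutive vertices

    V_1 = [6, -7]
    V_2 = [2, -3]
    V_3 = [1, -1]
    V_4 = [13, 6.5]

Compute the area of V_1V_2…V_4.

56.75

Apply Gauss's area formula: 2A = Σ (x_i·y_{i+1} − x_{i+1}·y_i), indices taken mod 4.
Σ = (-4) + (1) + (19.5) + (-130) = -113.5
Area = |Σ|/2 = 56.75.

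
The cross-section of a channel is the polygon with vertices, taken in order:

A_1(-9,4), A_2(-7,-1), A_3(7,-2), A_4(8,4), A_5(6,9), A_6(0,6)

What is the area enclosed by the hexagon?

120

A_1→A_2: (-9)(-1) − (-7)(4) = 37
A_2→A_3: (-7)(-2) − (7)(-1) = 21
A_3→A_4: (7)(4) − (8)(-2) = 44
A_4→A_5: (8)(9) − (6)(4) = 48
A_5→A_6: (6)(6) − (0)(9) = 36
A_6→A_1: (0)(4) − (-9)(6) = 54
Σ = 240
Area = |Σ|/2 = 120.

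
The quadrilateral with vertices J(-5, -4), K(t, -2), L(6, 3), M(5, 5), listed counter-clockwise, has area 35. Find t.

The doubled signed area Σ (x_i y_{i+1} − x_{i+1} y_i) is linear in t.
With t=0 it equals 42; the coefficient of t is 7 (from the two edges through K).
So 7·t + 42 = 2·35 = 70 ⇒ t = 4.

4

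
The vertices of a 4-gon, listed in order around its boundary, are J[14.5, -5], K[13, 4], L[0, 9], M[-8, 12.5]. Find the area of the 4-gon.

85.375

Apply the surveyor's formula: 2A = Σ (x_i·y_{i+1} − x_{i+1}·y_i), indices taken mod 4.
J→K: (14.5)(4) − (13)(-5) = 123
K→L: (13)(9) − (0)(4) = 117
L→M: (0)(12.5) − (-8)(9) = 72
M→J: (-8)(-5) − (14.5)(12.5) = -141.25
Σ = 170.75
Area = |Σ|/2 = 85.375.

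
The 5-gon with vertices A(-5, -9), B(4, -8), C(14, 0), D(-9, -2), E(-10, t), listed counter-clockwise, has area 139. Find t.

Write out the shoelace sum; only the two edges meeting at E involve t:
2·Area = [((-9)·t − (-10)·(-2)) + ((-10)·(-9) − (-5)·t)] + 160
       = -4·t + 230 = 278
⇒ t = -12.

-12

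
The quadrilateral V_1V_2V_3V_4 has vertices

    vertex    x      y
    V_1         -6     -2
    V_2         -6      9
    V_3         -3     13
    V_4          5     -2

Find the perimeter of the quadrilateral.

44

|V_1V_2| = √((0)² + (11)²) = √121 = 11
|V_2V_3| = √((3)² + (4)²) = √25 = 5
|V_3V_4| = √((8)² + (-15)²) = √289 = 17
|V_4V_1| = √((-11)² + (0)²) = √121 = 11
Perimeter = 11 + 5 + 17 + 11 = 44.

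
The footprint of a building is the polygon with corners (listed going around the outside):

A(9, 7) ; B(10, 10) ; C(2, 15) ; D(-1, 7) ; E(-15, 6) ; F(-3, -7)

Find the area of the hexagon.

221.5

Σ = (20) + (130) + (29) + (99) + (123) + (42) = 443
Area = |Σ|/2 = 221.5.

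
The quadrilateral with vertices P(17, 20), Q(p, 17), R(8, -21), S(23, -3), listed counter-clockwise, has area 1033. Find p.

-23

Write out the shoelace sum; only the two edges meeting at Q involve p:
2·Area = [(17·17 − p·20) + (p·(-21) − 8·17)] + 970
       = -41·p + 1123 = 2066
⇒ p = -23.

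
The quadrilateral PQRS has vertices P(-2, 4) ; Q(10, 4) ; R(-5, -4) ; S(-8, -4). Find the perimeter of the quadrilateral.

|PQ| = √((12)² + (0)²) = √144 = 12
|QR| = √((-15)² + (-8)²) = √289 = 17
|RS| = √((-3)² + (0)²) = √9 = 3
|SP| = √((6)² + (8)²) = √100 = 10
Perimeter = 12 + 17 + 3 + 10 = 42.

42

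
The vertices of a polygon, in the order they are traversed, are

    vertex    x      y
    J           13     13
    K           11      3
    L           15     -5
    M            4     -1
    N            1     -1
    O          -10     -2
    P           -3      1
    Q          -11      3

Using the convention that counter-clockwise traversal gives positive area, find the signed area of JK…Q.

Apply the shoelace formula: 2A = Σ (x_i·y_{i+1} − x_{i+1}·y_i), indices taken mod 8.
J→K: (13)(3) − (11)(13) = -104
K→L: (11)(-5) − (15)(3) = -100
L→M: (15)(-1) − (4)(-5) = 5
M→N: (4)(-1) − (1)(-1) = -3
N→O: (1)(-2) − (-10)(-1) = -12
O→P: (-10)(1) − (-3)(-2) = -16
P→Q: (-3)(3) − (-11)(1) = 2
Q→J: (-11)(13) − (13)(3) = -182
Σ = -410
Signed area = Σ/2 = -205 (negative ⇒ clockwise traversal).

-205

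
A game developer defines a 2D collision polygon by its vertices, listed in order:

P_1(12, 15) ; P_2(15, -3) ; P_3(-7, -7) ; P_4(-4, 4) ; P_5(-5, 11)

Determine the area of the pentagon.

337

Apply the shoelace (surveyor's) formula: 2A = Σ (x_i·y_{i+1} − x_{i+1}·y_i), indices taken mod 5.
Σ = (-261) + (-126) + (-56) + (-24) + (-207) = -674
Area = |Σ|/2 = 337.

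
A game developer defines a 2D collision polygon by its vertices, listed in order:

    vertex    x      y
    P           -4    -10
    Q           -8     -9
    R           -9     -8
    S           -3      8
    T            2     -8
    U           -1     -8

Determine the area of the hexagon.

97.5

Apply the surveyor's formula: 2A = Σ (x_i·y_{i+1} − x_{i+1}·y_i), indices taken mod 6.
Cross-terms: -44, -17, -96, 8, -24, -22  ⇒  Σ = -195
Area = |Σ|/2 = 97.5.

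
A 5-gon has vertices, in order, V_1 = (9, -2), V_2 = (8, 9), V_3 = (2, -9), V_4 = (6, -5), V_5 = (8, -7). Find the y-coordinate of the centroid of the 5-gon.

-7/6

Apply Gauss's area formula. First the cross-terms c_i = x_i·y_{i+1} − x_{i+1}·y_i:
  97, -90, 44, -2, 47  ⇒  2A = 96, A = 48.
Then Σ (y_i + y_{i+1})·c_i = -336, so ȳ = -336 / (6·48) = -7/6.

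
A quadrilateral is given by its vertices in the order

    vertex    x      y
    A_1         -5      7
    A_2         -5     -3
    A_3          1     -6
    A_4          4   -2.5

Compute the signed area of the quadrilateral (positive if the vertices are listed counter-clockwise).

60

Cross-terms: 50, 33, 21.5, 15.5  ⇒  Σ = 120
Signed area = Σ/2 = 60 (positive ⇒ counter-clockwise traversal).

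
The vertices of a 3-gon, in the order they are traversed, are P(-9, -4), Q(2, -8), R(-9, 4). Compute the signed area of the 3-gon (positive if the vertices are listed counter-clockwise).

Apply the surveyor's formula: 2A = Σ (x_i·y_{i+1} − x_{i+1}·y_i), indices taken mod 3.
P→Q: (-9)(-8) − (2)(-4) = 80
Q→R: (2)(4) − (-9)(-8) = -64
R→P: (-9)(-4) − (-9)(4) = 72
Σ = 88
Signed area = Σ/2 = 44 (positive ⇒ counter-clockwise traversal).

44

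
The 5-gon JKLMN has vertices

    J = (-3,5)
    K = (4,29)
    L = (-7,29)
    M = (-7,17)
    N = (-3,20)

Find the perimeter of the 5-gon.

|JK| = √((7)² + (24)²) = √625 = 25
|KL| = √((-11)² + (0)²) = √121 = 11
|LM| = √((0)² + (-12)²) = √144 = 12
|MN| = √((4)² + (3)²) = √25 = 5
|NJ| = √((0)² + (-15)²) = √225 = 15
Perimeter = 25 + 11 + 12 + 5 + 15 = 68.

68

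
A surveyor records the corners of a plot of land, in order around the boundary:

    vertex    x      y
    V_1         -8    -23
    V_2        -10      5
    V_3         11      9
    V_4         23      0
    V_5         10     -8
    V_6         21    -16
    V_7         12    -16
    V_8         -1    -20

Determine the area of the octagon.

667.5

Apply Gauss's area formula: 2A = Σ (x_i·y_{i+1} − x_{i+1}·y_i), indices taken mod 8.
Cross-terms: -270, -145, -207, -184, 8, -144, -256, -137  ⇒  Σ = -1335
Area = |Σ|/2 = 667.5.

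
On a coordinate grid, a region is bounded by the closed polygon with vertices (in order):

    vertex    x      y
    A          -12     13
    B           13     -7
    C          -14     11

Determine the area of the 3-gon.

Apply the surveyor's formula: 2A = Σ (x_i·y_{i+1} − x_{i+1}·y_i), indices taken mod 3.
Σ = (-85) + (45) + (-50) = -90
Area = |Σ|/2 = 45.

45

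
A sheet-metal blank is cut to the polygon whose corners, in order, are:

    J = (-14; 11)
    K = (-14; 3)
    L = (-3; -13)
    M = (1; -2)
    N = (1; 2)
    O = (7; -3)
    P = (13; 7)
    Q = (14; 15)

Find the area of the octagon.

Apply the surveyor's formula: 2A = Σ (x_i·y_{i+1} − x_{i+1}·y_i), indices taken mod 8.
Σ = (112) + (191) + (19) + (4) + (-17) + (88) + (97) + (364) = 858
Area = |Σ|/2 = 429.

429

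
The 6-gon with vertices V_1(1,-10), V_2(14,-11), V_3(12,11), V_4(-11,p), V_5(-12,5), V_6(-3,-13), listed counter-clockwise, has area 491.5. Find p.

Write out the shoelace sum; only the two edges meeting at V_4 involve p:
2·Area = [(12·p − (-11)·11) + ((-11)·5 − (-12)·p)] + 629
       = 24·p + 695 = 983
⇒ p = 12.

12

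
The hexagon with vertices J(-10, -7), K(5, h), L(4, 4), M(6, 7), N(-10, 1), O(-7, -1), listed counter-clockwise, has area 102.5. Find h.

-1

The doubled signed area Σ (x_i y_{i+1} − x_{i+1} y_i) is linear in h.
With h=0 it equals 191; the coefficient of h is -14 (from the two edges through K).
So -14·h + 191 = 2·102.5 = 205 ⇒ h = -1.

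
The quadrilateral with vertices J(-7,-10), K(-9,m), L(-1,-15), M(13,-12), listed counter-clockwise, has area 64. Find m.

Write out the shoelace sum; only the two edges meeting at K involve m:
2·Area = [((-7)·m − (-9)·(-10)) + ((-9)·(-15) − (-1)·m)] + -7
       = -6·m + 38 = 128
⇒ m = -15.

-15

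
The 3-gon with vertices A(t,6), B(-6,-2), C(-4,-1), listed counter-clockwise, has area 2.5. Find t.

Write out the shoelace sum; only the two edges meeting at A involve t:
2·Area = [((-4)·6 − t·(-1)) + (t·(-2) − (-6)·6)] + -2
       = -1·t + 10 = 5
⇒ t = 5.

5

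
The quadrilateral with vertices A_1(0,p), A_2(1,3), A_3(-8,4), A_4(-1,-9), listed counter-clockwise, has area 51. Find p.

The doubled signed area Σ (x_i y_{i+1} − x_{i+1} y_i) is linear in p.
With p=0 it equals 104; the coefficient of p is -2 (from the two edges through A_1).
So -2·p + 104 = 2·51 = 102 ⇒ p = 1.

1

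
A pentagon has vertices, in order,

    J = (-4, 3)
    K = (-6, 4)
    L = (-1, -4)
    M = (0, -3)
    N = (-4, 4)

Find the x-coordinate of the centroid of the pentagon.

-203/75

Apply the shoelace formula. First the cross-terms c_i = x_i·y_{i+1} − x_{i+1}·y_i:
  2, 28, 3, -12, 4  ⇒  2A = 25, A = 12.5.
Then Σ (x_i + x_{i+1})·c_i = -203, so x̄ = -203 / (6·12.5) = -203/75.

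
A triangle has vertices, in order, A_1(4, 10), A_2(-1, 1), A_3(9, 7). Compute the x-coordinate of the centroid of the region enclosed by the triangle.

4

Apply the surveyor's formula. First the cross-terms c_i = x_i·y_{i+1} − x_{i+1}·y_i:
  14, -16, 62  ⇒  2A = 60, A = 30.
Then Σ (x_i + x_{i+1})·c_i = 720, so x̄ = 720 / (6·30) = 4.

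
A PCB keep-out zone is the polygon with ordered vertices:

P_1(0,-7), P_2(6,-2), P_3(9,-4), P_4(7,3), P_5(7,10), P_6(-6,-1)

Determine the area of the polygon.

Apply the shoelace (surveyor's) formula: 2A = Σ (x_i·y_{i+1} − x_{i+1}·y_i), indices taken mod 6.
P_1→P_2: (0)(-2) − (6)(-7) = 42
P_2→P_3: (6)(-4) − (9)(-2) = -6
P_3→P_4: (9)(3) − (7)(-4) = 55
P_4→P_5: (7)(10) − (7)(3) = 49
P_5→P_6: (7)(-1) − (-6)(10) = 53
P_6→P_1: (-6)(-7) − (0)(-1) = 42
Σ = 235
Area = |Σ|/2 = 117.5.

117.5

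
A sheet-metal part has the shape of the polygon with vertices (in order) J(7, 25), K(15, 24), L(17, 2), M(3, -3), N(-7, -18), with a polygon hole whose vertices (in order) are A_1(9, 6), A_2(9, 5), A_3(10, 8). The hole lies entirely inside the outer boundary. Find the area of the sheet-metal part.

Outer boundary:
Apply the shoelace formula: 2A = Σ (x_i·y_{i+1} − x_{i+1}·y_i), indices taken mod 5.
J→K: (7)(24) − (15)(25) = -207
K→L: (15)(2) − (17)(24) = -378
L→M: (17)(-3) − (3)(2) = -57
M→N: (3)(-18) − (-7)(-3) = -75
N→J: (-7)(25) − (7)(-18) = -49
Σ = -766
Area = |Σ|/2 = 383.
Hole:
Apply the shoelace formula: 2A = Σ (x_i·y_{i+1} − x_{i+1}·y_i), indices taken mod 3.
Cross-terms: -9, 22, -12  ⇒  Σ = 1
Area = |Σ|/2 = 0.5.
Net area = 383 − 0.5 = 382.5.

382.5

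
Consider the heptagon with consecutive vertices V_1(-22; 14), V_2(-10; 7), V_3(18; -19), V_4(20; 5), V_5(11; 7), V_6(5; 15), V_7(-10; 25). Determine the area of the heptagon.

710

Apply Gauss's area formula: 2A = Σ (x_i·y_{i+1} − x_{i+1}·y_i), indices taken mod 7.
V_1→V_2: (-22)(7) − (-10)(14) = -14
V_2→V_3: (-10)(-19) − (18)(7) = 64
V_3→V_4: (18)(5) − (20)(-19) = 470
V_4→V_5: (20)(7) − (11)(5) = 85
V_5→V_6: (11)(15) − (5)(7) = 130
V_6→V_7: (5)(25) − (-10)(15) = 275
V_7→V_1: (-10)(14) − (-22)(25) = 410
Σ = 1420
Area = |Σ|/2 = 710.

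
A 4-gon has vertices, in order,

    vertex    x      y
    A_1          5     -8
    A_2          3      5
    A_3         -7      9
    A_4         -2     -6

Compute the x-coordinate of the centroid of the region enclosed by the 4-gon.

Apply the shoelace formula. First the cross-terms c_i = x_i·y_{i+1} − x_{i+1}·y_i:
  49, 62, 60, 46  ⇒  2A = 217, A = 108.5.
Then Σ (x_i + x_{i+1})·c_i = -258, so x̄ = -258 / (6·108.5) = -86/217.

-86/217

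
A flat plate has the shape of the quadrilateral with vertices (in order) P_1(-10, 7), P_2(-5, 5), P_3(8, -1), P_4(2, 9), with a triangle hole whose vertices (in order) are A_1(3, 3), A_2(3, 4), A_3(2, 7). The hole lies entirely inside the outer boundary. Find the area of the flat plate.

63.5

Outer boundary:
Apply the shoelace (surveyor's) formula: 2A = Σ (x_i·y_{i+1} − x_{i+1}·y_i), indices taken mod 4.
Σ = (-15) + (-35) + (74) + (104) = 128
Area = |Σ|/2 = 64.
Hole:
Σ = (3) + (13) + (-15) = 1
Area = |Σ|/2 = 0.5.
Net area = 64 − 0.5 = 63.5.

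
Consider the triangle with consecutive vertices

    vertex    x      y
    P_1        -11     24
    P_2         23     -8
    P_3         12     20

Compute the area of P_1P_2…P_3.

300

P_1→P_2: (-11)(-8) − (23)(24) = -464
P_2→P_3: (23)(20) − (12)(-8) = 556
P_3→P_1: (12)(24) − (-11)(20) = 508
Σ = 600
Area = |Σ|/2 = 300.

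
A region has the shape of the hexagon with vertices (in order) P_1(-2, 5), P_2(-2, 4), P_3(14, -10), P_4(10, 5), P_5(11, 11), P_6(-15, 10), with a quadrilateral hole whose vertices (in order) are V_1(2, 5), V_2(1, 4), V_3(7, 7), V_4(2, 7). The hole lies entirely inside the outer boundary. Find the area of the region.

199

Outer boundary:
Apply the surveyor's formula: 2A = Σ (x_i·y_{i+1} − x_{i+1}·y_i), indices taken mod 6.
Σ = (2) + (-36) + (170) + (55) + (275) + (-55) = 411
Area = |Σ|/2 = 205.5.
Hole:
Apply the shoelace (surveyor's) formula: 2A = Σ (x_i·y_{i+1} − x_{i+1}·y_i), indices taken mod 4.
Σ = (3) + (-21) + (35) + (-4) = 13
Area = |Σ|/2 = 6.5.
Net area = 205.5 − 6.5 = 199.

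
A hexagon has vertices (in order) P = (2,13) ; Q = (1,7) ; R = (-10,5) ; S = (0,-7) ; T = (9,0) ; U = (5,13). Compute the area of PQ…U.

Apply the shoelace (surveyor's) formula: 2A = Σ (x_i·y_{i+1} − x_{i+1}·y_i), indices taken mod 6.
Σ = (1) + (75) + (70) + (63) + (117) + (39) = 365
Area = |Σ|/2 = 182.5.

182.5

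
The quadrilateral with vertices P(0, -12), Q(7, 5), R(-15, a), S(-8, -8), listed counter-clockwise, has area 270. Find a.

11

The doubled signed area Σ (x_i y_{i+1} − x_{i+1} y_i) is linear in a.
With a=0 it equals 375; the coefficient of a is 15 (from the two edges through R).
So 15·a + 375 = 2·270 = 540 ⇒ a = 11.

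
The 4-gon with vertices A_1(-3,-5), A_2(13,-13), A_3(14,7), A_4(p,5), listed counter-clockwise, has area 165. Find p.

11

Write out the shoelace sum; only the two edges meeting at A_4 involve p:
2·Area = [(14·5 − p·7) + (p·(-5) − (-3)·5)] + 377
       = -12·p + 462 = 330
⇒ p = 11.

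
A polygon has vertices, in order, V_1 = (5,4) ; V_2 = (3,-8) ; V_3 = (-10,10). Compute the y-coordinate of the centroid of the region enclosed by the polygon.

Apply Gauss's area formula. First the cross-terms c_i = x_i·y_{i+1} − x_{i+1}·y_i:
  -52, -50, -90  ⇒  2A = -192, A = -96.
Then Σ (y_i + y_{i+1})·c_i = -1152, so ȳ = -1152 / (6·(-96)) = 2.

2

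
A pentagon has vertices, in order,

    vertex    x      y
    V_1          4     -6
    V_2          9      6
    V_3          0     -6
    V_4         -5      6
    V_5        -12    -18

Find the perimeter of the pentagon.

86

|V_1V_2| = √((5)² + (12)²) = √169 = 13
|V_2V_3| = √((-9)² + (-12)²) = √225 = 15
|V_3V_4| = √((-5)² + (12)²) = √169 = 13
|V_4V_5| = √((-7)² + (-24)²) = √625 = 25
|V_5V_1| = √((16)² + (12)²) = √400 = 20
Perimeter = 13 + 15 + 13 + 25 + 20 = 86.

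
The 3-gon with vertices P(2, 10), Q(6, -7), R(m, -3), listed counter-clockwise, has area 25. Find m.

8

The doubled signed area Σ (x_i y_{i+1} − x_{i+1} y_i) is linear in m.
With m=0 it equals -86; the coefficient of m is 17 (from the two edges through R).
So 17·m + -86 = 2·25 = 50 ⇒ m = 8.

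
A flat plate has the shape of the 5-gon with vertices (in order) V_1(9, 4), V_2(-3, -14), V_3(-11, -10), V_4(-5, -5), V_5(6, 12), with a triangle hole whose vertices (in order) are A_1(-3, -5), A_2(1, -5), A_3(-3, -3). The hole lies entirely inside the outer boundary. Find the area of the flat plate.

169.5

Outer boundary:
Σ = (-114) + (-124) + (5) + (-30) + (-84) = -347
Area = |Σ|/2 = 173.5.
Hole:
Σ = (20) + (-18) + (6) = 8
Area = |Σ|/2 = 4.
Net area = 173.5 − 4 = 169.5.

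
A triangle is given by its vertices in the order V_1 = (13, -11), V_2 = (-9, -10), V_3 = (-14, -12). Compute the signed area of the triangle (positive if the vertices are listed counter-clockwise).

24.5

Σ = (-229) + (-32) + (310) = 49
Signed area = Σ/2 = 24.5 (positive ⇒ counter-clockwise traversal).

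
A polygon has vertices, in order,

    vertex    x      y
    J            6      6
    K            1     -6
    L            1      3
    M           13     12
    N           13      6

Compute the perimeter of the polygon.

|JK| = √((-5)² + (-12)²) = √169 = 13
|KL| = √((0)² + (9)²) = √81 = 9
|LM| = √((12)² + (9)²) = √225 = 15
|MN| = √((0)² + (-6)²) = √36 = 6
|NJ| = √((-7)² + (0)²) = √49 = 7
Perimeter = 13 + 9 + 15 + 6 + 7 = 50.

50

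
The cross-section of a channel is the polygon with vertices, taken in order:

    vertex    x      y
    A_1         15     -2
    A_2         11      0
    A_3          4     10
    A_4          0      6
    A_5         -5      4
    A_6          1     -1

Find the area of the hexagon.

100

Σ = (22) + (110) + (24) + (30) + (1) + (13) = 200
Area = |Σ|/2 = 100.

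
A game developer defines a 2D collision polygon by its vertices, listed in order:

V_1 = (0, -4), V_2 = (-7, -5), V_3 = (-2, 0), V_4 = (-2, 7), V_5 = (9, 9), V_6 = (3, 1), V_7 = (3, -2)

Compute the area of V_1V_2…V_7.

Cross-terms: -28, -10, -14, -81, -18, -9, -12  ⇒  Σ = -172
Area = |Σ|/2 = 86.

86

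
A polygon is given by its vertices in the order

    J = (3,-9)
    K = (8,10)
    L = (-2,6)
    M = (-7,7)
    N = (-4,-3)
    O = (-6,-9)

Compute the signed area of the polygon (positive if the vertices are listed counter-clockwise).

Apply Gauss's area formula: 2A = Σ (x_i·y_{i+1} − x_{i+1}·y_i), indices taken mod 6.
J→K: (3)(10) − (8)(-9) = 102
K→L: (8)(6) − (-2)(10) = 68
L→M: (-2)(7) − (-7)(6) = 28
M→N: (-7)(-3) − (-4)(7) = 49
N→O: (-4)(-9) − (-6)(-3) = 18
O→J: (-6)(-9) − (3)(-9) = 81
Σ = 346
Signed area = Σ/2 = 173 (positive ⇒ counter-clockwise traversal).

173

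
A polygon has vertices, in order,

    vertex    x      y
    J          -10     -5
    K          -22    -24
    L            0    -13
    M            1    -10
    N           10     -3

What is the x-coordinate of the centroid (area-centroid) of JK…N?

Apply Gauss's area formula. First the cross-terms c_i = x_i·y_{i+1} − x_{i+1}·y_i:
  130, 286, 13, 97, -80  ⇒  2A = 446, A = 223.
Then Σ (x_i + x_{i+1})·c_i = -9372, so x̄ = -9372 / (6·223) = -1562/223.

-1562/223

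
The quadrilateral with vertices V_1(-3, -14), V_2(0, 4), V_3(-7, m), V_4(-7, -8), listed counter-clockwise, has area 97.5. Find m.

7

The doubled signed area Σ (x_i y_{i+1} − x_{i+1} y_i) is linear in m.
With m=0 it equals 146; the coefficient of m is 7 (from the two edges through V_3).
So 7·m + 146 = 2·97.5 = 195 ⇒ m = 7.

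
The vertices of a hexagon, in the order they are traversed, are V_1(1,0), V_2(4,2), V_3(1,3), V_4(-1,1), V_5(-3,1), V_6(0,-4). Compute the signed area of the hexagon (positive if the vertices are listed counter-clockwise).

17

Apply the shoelace (surveyor's) formula: 2A = Σ (x_i·y_{i+1} − x_{i+1}·y_i), indices taken mod 6.
Cross-terms: 2, 10, 4, 2, 12, 4  ⇒  Σ = 34
Signed area = Σ/2 = 17 (positive ⇒ counter-clockwise traversal).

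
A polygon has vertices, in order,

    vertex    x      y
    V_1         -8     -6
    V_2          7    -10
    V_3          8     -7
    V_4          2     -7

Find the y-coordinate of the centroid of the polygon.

Apply the shoelace (surveyor's) formula. First the cross-terms c_i = x_i·y_{i+1} − x_{i+1}·y_i:
  122, 31, -42, -68  ⇒  2A = 43, A = 21.5.
Then Σ (y_i + y_{i+1})·c_i = -1007, so ȳ = -1007 / (6·21.5) = -1007/129.

-1007/129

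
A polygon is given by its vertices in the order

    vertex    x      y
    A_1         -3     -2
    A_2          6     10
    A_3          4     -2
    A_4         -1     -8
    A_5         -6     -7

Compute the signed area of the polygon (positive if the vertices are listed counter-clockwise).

Apply the surveyor's formula: 2A = Σ (x_i·y_{i+1} − x_{i+1}·y_i), indices taken mod 5.
Σ = (-18) + (-52) + (-34) + (-41) + (-9) = -154
Signed area = Σ/2 = -77 (negative ⇒ clockwise traversal).

-77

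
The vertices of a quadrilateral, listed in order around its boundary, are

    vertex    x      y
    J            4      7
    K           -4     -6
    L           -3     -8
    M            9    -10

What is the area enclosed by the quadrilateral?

Apply Gauss's area formula: 2A = Σ (x_i·y_{i+1} − x_{i+1}·y_i), indices taken mod 4.
Cross-terms: 4, 14, 102, 103  ⇒  Σ = 223
Area = |Σ|/2 = 111.5.

111.5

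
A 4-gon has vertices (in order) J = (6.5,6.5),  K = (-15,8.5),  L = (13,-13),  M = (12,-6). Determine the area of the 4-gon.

216.125

Apply the shoelace formula: 2A = Σ (x_i·y_{i+1} − x_{i+1}·y_i), indices taken mod 4.
Σ = (152.75) + (84.5) + (78) + (117) = 432.25
Area = |Σ|/2 = 216.125.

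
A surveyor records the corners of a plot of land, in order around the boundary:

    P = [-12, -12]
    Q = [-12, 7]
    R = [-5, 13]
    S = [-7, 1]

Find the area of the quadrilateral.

83.5

Apply the shoelace (surveyor's) formula: 2A = Σ (x_i·y_{i+1} − x_{i+1}·y_i), indices taken mod 4.
Cross-terms: -228, -121, 86, 96  ⇒  Σ = -167
Area = |Σ|/2 = 83.5.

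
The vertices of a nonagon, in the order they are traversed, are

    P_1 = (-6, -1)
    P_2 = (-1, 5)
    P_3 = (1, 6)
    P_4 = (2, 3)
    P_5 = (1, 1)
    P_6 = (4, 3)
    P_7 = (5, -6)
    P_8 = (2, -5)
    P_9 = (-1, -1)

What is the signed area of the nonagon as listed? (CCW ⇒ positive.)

Σ = (-31) + (-11) + (-9) + (-1) + (-1) + (-39) + (-13) + (-7) + (-5) = -117
Signed area = Σ/2 = -58.5 (negative ⇒ clockwise traversal).

-58.5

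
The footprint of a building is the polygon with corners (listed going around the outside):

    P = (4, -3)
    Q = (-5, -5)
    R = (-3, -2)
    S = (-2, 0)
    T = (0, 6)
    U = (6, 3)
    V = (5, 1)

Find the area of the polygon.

Cross-terms: -35, -5, -4, -12, -36, -9, -19  ⇒  Σ = -120
Area = |Σ|/2 = 60.

60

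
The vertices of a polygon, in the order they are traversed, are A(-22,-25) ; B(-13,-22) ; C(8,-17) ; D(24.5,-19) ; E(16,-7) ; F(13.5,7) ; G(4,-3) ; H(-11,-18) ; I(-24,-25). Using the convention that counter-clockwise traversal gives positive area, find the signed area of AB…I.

439.5

Apply the shoelace (surveyor's) formula: 2A = Σ (x_i·y_{i+1} − x_{i+1}·y_i), indices taken mod 9.
Σ = (159) + (397) + (264.5) + (132.5) + (206.5) + (-68.5) + (-105) + (-157) + (50) = 879
Signed area = Σ/2 = 439.5 (positive ⇒ counter-clockwise traversal).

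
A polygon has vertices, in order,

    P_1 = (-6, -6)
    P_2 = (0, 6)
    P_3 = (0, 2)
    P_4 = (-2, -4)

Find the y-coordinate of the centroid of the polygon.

Apply Gauss's area formula. First the cross-terms c_i = x_i·y_{i+1} − x_{i+1}·y_i:
  -36, 0, 4, -12  ⇒  2A = -44, A = -22.
Then Σ (y_i + y_{i+1})·c_i = 112, so ȳ = 112 / (6·(-22)) = -28/33.

-28/33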